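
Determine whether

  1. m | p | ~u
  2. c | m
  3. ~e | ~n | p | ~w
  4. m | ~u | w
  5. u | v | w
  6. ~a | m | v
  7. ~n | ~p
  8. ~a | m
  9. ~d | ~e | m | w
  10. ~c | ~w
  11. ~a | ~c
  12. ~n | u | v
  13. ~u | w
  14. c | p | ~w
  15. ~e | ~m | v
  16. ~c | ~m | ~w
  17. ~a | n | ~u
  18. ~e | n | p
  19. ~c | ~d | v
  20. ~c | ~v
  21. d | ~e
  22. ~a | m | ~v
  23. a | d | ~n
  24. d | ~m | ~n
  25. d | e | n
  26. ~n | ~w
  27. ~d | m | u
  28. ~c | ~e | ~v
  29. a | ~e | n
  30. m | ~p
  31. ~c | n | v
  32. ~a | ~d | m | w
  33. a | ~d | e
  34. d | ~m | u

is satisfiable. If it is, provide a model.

a=T, v=T, p=T, d=T, w=F, e=T, u=F, n=F, c=F, m=T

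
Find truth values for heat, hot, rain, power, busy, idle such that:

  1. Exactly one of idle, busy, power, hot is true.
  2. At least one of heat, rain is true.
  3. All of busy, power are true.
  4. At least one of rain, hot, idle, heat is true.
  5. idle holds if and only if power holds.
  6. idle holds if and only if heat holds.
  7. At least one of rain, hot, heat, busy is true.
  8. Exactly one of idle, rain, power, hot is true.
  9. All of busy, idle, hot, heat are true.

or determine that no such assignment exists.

Case hot = True:
  (1) with hot=T forces idle = False.
  Constraint (9) is violated (idle=F) — contradiction.
Case hot = False:
  Constraint (9) is violated (hot=F) — contradiction.
Both cases fail — unsatisfiable.

No satisfying assignment exists.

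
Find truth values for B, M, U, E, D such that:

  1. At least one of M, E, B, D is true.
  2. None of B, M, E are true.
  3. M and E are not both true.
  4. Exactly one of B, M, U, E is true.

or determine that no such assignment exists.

B=F, M=F, U=T, E=F, D=T

  (1) {M, E, B, D}: 1 true — at least one ✓
  (2) {B, M, E}: 0 true — none ✓
  (3) M=F, E=F — not both ✓
  (4) {B, M, U, E}: 1 true — exactly one ✓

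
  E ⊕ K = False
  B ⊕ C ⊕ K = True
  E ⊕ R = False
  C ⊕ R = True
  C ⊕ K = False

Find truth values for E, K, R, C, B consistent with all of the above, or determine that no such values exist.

Adding constraints 1, 3, 4, 5 mod 2: every variable appears an even number of times on the left, so the left side is 0.
But the right sides sum to 1 (mod 2). 0 ≠ 1 — the system is inconsistent.

Unsatisfiable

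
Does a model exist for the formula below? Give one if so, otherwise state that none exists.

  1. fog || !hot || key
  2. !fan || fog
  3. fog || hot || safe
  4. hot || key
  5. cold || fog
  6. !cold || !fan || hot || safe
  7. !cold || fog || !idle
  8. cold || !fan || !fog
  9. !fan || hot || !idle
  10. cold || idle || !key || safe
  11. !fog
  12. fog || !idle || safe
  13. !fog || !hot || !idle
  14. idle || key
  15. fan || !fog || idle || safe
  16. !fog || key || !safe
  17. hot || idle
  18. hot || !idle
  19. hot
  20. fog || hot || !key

hot = True; idle = False; key = True; fan = False; fog = False; safe = False; cold = True

Unit clause (!fog) forces fog = False.
Unit clause (hot) forces hot = True.
In (fog || !hot || key) only key is left, so key = True.
In (!fan || fog) only !fan is left, so fan = False.
In (cold || fog) only cold is left, so cold = True.
In (!cold || fog || !idle) only !idle is left, so idle = False.
Set safe = False.
All clauses satisfied.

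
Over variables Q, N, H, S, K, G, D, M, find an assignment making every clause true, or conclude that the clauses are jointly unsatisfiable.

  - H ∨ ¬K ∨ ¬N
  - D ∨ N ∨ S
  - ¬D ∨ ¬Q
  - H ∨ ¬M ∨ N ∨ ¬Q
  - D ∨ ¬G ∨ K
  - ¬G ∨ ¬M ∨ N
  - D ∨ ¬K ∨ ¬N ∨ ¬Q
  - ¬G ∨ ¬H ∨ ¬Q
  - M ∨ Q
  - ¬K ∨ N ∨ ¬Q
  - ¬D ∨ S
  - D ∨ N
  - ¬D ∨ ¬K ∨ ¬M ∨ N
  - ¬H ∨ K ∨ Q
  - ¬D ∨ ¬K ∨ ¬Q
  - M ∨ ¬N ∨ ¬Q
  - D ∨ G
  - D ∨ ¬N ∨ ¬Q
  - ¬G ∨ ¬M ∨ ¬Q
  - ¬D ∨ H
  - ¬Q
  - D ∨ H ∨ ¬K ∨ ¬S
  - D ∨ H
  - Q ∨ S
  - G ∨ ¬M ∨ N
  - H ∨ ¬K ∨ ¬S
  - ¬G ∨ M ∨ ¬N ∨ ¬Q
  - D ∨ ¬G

Q = False; N = True; H = True; S = True; K = True; G = False; D = True; M = True

Unit clause (¬Q) forces Q = False.
In (Q ∨ S) only S is left, so S = True.
In (M ∨ Q) only M is left, so M = True.
Try N = False:
  (¬G ∨ ¬M ∨ N) forces G = False.
  clause (G ∨ ¬M ∨ N) is falsified — backtrack.
So N = True.
Set H = True.
  then (¬H ∨ K ∨ Q) forces K = True.
Set G = False.
  then (D ∨ G) forces D = True.
All clauses satisfied.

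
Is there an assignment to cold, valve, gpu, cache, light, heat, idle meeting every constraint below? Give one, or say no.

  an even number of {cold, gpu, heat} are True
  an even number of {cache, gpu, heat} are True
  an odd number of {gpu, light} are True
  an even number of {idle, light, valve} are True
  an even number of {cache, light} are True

cold = True, valve = False, gpu = False, cache = True, light = True, heat = True, idle = True

{cold, gpu, heat}: 2 true → even ✓
{cache, gpu, heat}: 2 true → even ✓
{gpu, light}: 1 true → odd ✓
{idle, light, valve}: 2 true → even ✓
{cache, light}: 2 true → even ✓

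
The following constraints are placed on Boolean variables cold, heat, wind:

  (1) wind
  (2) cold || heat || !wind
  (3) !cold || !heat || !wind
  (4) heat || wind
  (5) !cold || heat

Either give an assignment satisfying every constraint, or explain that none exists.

Unit clause (wind) forces wind = True.
Try cold = True:
  (!cold || !heat || !wind) forces heat = False.
  clause (!cold || heat) is falsified — backtrack.
So cold = False.
  then (cold || heat || !wind) forces heat = True.
Check each clause:
  (wind): wind holds.
  (cold || heat || !wind): heat holds.
  (!cold || !heat || !wind): !cold holds.
  (heat || wind): heat holds.
  (!cold || heat): !cold holds.
All clauses satisfied.

cold=F, heat=T, wind=T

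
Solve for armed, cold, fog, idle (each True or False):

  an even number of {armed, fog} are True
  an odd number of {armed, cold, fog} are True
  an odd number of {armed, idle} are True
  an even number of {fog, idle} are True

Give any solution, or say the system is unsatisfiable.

The formula is unsatisfiable.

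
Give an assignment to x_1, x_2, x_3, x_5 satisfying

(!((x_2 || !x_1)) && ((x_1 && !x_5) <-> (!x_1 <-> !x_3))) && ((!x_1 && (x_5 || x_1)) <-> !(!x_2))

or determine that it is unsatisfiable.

x_1: True; x_2: False; x_3: False; x_5: True

  !((x_2 || !x_1)) && ((x_1 && !x_5) <-> (!x_1 <-> !x_3)) = True
    !((x_2 || !x_1)) = True
      x_2 || !x_1 = False
        !x_1 = False
    (x_1 && !x_5) <-> (!x_1 <-> !x_3) = True
      x_1 && !x_5 = False
        !x_5 = False
      !x_1 <-> !x_3 = False
        !x_1 = False
        !x_3 = True
  (!x_1 && (x_5 || x_1)) <-> !(!x_2) = True
    !x_1 && (x_5 || x_1) = False
      !x_1 = False
      x_5 || x_1 = True
    !(!x_2) = False
      !x_2 = True
Both conjuncts True, so the formula holds.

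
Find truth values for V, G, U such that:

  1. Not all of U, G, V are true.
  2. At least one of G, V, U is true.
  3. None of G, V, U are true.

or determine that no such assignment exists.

No satisfying assignment exists.

Case V = True:
  Constraint (3) is violated (V=T) — contradiction.
Case V = False:
  (3) forces G = False.
  (2) with G=F, V=F forces U = True.
  Constraint (3) is violated (U=T) — contradiction.
Both cases fail — unsatisfiable.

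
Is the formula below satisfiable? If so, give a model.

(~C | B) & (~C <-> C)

Unsatisfiable

The conjunct ~C <-> C is unsatisfiable on its own:
  C=F: evaluates to False.
  C=T: evaluates to False.
So the whole conjunction is unsatisfiable.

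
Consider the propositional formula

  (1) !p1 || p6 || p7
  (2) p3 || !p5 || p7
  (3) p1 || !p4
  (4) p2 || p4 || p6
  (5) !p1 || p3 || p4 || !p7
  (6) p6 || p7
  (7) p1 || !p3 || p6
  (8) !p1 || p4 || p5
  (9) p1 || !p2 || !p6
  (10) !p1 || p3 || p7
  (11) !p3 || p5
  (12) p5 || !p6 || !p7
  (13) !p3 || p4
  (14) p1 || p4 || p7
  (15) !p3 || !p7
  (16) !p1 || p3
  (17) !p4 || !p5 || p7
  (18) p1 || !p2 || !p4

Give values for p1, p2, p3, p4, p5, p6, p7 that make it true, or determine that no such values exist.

p1 = False, p2 = False, p3 = False, p4 = False, p5 = True, p6 = True, p7 = True

Try p1 = True:
  (!p1 || p3) forces p3 = True.
  (!p3 || p5) forces p5 = True.
  (!p3 || p4) forces p4 = True.
  (!p3 || !p7) forces p7 = False.
  clause (!p4 || !p5 || p7) is falsified — backtrack.
So p1 = False.
  then (p1 || !p4) forces p4 = False.
  then (!p3 || p4) forces p3 = False.
  then (p1 || p4 || p7) forces p7 = True.
Set p2 = False.
  then (p2 || p4 || p6) forces p6 = True.
  then (p5 || !p6 || !p7) forces p5 = True.
All clauses satisfied.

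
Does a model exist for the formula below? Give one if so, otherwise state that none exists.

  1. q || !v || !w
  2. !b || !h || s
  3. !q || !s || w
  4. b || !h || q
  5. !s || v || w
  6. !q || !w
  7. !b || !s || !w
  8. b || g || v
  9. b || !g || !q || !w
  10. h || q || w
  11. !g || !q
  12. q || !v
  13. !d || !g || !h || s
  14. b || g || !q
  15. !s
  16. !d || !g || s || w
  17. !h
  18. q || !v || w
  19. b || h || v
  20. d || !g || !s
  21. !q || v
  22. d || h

Unit clause (!s) forces s = False.
Unit clause (!h) forces h = False.
In (d || h) only d is left, so d = True.
Set w = True.
  then (!q || !w) forces q = False.
  then (q || !v) forces v = False.
  then (b || h || v) forces b = True.
Set g = False.
All clauses satisfied.

w = True, v = False, q = False, b = True, s = False, g = False, d = True, h = False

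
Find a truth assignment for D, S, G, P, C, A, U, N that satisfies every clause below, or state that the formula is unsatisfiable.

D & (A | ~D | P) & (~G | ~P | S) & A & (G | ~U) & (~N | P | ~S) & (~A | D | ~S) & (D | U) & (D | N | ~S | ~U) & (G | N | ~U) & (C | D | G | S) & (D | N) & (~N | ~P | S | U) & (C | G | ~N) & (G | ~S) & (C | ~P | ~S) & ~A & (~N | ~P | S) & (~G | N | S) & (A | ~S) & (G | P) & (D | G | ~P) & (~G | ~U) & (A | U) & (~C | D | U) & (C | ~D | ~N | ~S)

Case A = True:
  Clause (~A) is falsified — contradiction.
Case A = False:
  Clause (A) is falsified — contradiction.
Both cases fail, so the formula is unsatisfiable.

UNSATISFIABLE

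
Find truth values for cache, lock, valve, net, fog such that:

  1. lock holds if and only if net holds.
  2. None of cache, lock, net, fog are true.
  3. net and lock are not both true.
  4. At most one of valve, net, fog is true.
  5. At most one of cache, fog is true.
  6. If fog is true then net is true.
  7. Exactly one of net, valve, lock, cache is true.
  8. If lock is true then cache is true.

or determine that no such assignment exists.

cache = False, lock = False, valve = True, net = False, fog = False

  (1) lock=F, net=F — same ✓
  (2) {cache, lock, net, fog}: 0 true — none ✓
  (3) net=F, lock=F — not both ✓
  (4) {valve, net, fog}: 1 true — at most one ✓
  (5) {cache, fog}: 0 true — at most one ✓
  (6) fog=F ⇒ net: vacuous ✓
  (7) {net, valve, lock, cache}: 1 true — exactly one ✓
  (8) lock=F ⇒ cache: vacuous ✓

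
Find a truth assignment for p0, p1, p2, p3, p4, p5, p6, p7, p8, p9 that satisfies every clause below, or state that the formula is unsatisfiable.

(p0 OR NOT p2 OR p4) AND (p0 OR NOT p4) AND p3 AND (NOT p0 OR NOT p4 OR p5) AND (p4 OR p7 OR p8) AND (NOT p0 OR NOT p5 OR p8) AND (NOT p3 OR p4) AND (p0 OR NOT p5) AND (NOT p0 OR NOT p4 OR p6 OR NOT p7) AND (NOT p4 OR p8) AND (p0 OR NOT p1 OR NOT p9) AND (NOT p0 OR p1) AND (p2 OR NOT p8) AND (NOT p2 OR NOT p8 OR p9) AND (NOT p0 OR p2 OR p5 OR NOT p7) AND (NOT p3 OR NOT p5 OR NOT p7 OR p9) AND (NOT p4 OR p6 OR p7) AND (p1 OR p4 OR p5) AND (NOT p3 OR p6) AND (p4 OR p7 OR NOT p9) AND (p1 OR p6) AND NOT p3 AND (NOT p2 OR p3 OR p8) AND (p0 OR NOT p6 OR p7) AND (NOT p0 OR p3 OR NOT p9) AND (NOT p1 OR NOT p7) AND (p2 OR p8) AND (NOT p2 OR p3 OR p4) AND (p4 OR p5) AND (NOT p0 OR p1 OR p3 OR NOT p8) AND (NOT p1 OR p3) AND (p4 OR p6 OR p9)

Unsatisfiable — no assignment works.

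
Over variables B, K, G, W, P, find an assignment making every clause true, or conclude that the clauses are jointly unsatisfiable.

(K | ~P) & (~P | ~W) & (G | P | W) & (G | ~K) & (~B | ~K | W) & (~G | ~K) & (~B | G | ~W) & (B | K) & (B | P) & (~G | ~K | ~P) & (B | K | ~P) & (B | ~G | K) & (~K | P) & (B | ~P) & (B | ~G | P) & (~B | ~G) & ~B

The formula is unsatisfiable.

Case B = True:
  Clause (~B) is falsified — contradiction.
Case B = False:
  (B | K) forces K = True.
  (G | ~K) forces G = True.
  Clause (~G | ~K) is falsified — contradiction.
Both cases fail, so the formula is unsatisfiable.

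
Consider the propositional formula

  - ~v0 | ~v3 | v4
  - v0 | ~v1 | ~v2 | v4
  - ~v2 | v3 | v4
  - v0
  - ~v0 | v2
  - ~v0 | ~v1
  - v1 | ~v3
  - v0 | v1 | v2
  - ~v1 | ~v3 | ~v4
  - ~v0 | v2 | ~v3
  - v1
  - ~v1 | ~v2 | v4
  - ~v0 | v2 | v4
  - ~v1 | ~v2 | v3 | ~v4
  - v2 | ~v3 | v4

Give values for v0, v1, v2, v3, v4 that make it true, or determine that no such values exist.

UNSATISFIABLE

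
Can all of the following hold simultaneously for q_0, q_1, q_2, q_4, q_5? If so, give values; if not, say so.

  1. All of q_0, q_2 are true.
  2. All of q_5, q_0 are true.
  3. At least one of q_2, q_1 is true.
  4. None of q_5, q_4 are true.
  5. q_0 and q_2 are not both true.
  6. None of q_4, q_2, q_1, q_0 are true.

Unsatisfiable

Case q_0 = True:
  Constraint (6) is violated (q_0=T) — contradiction.
Case q_0 = False:
  Constraint (1) is violated (q_0=F) — contradiction.
Both cases fail — unsatisfiable.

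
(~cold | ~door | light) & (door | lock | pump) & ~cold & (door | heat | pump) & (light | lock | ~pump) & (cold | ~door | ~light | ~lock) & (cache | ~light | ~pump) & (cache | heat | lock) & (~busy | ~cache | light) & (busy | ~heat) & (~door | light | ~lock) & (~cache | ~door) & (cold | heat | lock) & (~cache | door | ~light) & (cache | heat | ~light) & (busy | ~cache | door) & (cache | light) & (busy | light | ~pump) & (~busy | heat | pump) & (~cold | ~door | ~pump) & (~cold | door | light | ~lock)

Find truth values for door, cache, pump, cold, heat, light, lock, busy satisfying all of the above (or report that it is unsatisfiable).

door=F; cache=F; pump=F; cold=F; heat=T; light=T; lock=T; busy=T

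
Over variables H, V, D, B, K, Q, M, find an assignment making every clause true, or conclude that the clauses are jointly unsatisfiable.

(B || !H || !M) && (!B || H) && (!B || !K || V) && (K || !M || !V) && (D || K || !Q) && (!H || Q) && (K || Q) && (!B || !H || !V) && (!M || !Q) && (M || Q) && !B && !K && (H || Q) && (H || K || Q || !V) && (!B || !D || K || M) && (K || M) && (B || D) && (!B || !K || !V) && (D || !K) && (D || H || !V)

Case K = True:
  Clause (!K) is falsified — contradiction.
Case K = False:
  (K || Q) forces Q = True.
  (D || K || !Q) forces D = True.
  (!M || !Q) forces M = False.
  Clause (K || M) is falsified — contradiction.
Both cases fail, so the formula is unsatisfiable.

The formula is unsatisfiable.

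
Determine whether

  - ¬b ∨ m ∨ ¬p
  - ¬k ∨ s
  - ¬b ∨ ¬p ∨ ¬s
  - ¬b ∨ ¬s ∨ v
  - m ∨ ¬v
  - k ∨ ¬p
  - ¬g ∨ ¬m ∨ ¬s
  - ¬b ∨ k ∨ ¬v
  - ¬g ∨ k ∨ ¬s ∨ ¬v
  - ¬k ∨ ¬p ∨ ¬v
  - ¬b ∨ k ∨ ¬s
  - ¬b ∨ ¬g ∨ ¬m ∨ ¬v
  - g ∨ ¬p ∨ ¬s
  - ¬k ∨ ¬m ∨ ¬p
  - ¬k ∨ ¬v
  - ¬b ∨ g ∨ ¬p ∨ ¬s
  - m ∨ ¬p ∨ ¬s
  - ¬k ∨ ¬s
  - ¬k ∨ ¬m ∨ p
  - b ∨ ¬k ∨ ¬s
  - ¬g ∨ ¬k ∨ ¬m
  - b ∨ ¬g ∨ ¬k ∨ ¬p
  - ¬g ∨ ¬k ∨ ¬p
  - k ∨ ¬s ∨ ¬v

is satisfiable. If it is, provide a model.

Set m = True.
Try k = True:
  (¬k ∨ s) forces s = True.
  clause (¬k ∨ ¬s) is falsified — backtrack.
So k = False.
  then (k ∨ ¬p) forces p = False.
Set v = True.
  then (¬b ∨ k ∨ ¬v) forces b = False.
  then (k ∨ ¬s ∨ ¬v) forces s = False.
Set g = True.
All clauses satisfied.

m = True; k = False; v = True; b = False; p = False; s = False; g = True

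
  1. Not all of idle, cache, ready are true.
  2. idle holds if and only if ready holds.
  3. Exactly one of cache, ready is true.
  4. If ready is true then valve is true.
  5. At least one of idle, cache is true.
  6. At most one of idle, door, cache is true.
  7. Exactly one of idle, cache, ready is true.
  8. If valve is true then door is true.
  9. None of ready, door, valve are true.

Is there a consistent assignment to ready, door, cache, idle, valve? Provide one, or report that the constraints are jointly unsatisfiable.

ready = False; door = False; cache = True; idle = False; valve = False

  (1) {idle, cache, ready}: 1/3 true — not all ✓
  (2) idle=F, ready=F — same ✓
  (3) {cache, ready}: 1 true — exactly one ✓
  (4) ready=F ⇒ valve: vacuous ✓
  (5) {idle, cache}: 1 true — at least one ✓
  (6) {idle, door, cache}: 1 true — at most one ✓
  (7) {idle, cache, ready}: 1 true — exactly one ✓
  (8) valve=F ⇒ door: vacuous ✓
  (9) {ready, door, valve}: 0 true — none ✓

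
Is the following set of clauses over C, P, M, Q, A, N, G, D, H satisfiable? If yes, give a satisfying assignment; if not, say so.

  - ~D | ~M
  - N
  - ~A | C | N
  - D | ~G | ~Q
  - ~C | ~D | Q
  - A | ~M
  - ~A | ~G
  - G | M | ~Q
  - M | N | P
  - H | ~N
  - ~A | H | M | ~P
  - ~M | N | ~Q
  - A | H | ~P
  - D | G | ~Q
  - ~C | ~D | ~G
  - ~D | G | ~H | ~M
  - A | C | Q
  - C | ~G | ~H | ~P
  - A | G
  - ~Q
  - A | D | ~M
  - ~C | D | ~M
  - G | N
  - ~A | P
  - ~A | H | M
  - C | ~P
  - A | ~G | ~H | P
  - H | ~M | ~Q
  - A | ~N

Unit clause (N) forces N = True.
In (H | ~N) only H is left, so H = True.
Unit clause (~Q) forces Q = False.
In (A | ~N) only A is left, so A = True.
In (~A | ~G) only ~G is left, so G = False.
In (~A | P) only P is left, so P = True.
In (C | ~P) only C is left, so C = True.
In (~C | ~D | Q) only ~D is left, so D = False.
In (~C | D | ~M) only ~M is left, so M = False.
All clauses satisfied.

C: True; P: True; M: False; Q: False; A: True; N: True; G: False; D: False; H: True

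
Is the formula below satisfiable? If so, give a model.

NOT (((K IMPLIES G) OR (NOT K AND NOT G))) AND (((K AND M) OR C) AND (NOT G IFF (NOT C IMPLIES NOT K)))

K=T, C=T, M=T, G=F

  NOT (((K IMPLIES G) OR (NOT K AND NOT G))) = True
    (K IMPLIES G) OR (NOT K AND NOT G) = False
      K IMPLIES G = False
      NOT K AND NOT G = False
        NOT K = False
        NOT G = True
  ((K AND M) OR C) AND (NOT G IFF (NOT C IMPLIES NOT K)) = True
    (K AND M) OR C = True
      K AND M = True
    NOT G IFF (NOT C IMPLIES NOT K) = True
      NOT G = True
      NOT C IMPLIES NOT K = True
        NOT C = False
        NOT K = False
Both conjuncts True, so the formula holds.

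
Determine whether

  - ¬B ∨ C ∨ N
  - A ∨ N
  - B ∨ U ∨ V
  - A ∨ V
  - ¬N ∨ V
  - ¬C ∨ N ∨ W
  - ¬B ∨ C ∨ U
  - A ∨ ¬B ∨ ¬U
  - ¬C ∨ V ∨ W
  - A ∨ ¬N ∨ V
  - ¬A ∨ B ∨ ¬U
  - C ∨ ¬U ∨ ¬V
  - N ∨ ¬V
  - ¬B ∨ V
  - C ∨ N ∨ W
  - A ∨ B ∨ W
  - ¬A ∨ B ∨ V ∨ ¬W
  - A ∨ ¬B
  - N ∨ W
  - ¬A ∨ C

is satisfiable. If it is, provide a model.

C=T, A=F, W=T, B=F, N=T, V=T, U=F

Set C = True.
Set A = False.
  then (A ∨ N) forces N = True.
  then (A ∨ V) forces V = True.
  then (A ∨ ¬B) forces B = False.
  then (A ∨ B ∨ W) forces W = True.
Set U = False.
All clauses satisfied.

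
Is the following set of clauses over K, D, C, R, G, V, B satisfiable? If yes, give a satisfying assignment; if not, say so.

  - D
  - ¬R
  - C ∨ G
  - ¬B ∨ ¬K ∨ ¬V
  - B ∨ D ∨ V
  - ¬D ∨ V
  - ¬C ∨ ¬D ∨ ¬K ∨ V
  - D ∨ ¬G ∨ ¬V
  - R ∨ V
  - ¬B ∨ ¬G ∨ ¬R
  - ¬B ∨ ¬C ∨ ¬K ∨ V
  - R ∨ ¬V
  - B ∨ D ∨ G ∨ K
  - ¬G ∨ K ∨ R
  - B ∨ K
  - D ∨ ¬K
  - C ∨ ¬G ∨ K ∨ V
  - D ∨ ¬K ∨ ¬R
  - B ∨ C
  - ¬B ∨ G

Unsatisfiable

Case D = True:
  (¬R) forces R = False.
  (¬D ∨ V) forces V = True.
  Clause (R ∨ ¬V) is falsified — contradiction.
Case D = False:
  Clause (D) is falsified — contradiction.
Both cases fail, so the formula is unsatisfiable.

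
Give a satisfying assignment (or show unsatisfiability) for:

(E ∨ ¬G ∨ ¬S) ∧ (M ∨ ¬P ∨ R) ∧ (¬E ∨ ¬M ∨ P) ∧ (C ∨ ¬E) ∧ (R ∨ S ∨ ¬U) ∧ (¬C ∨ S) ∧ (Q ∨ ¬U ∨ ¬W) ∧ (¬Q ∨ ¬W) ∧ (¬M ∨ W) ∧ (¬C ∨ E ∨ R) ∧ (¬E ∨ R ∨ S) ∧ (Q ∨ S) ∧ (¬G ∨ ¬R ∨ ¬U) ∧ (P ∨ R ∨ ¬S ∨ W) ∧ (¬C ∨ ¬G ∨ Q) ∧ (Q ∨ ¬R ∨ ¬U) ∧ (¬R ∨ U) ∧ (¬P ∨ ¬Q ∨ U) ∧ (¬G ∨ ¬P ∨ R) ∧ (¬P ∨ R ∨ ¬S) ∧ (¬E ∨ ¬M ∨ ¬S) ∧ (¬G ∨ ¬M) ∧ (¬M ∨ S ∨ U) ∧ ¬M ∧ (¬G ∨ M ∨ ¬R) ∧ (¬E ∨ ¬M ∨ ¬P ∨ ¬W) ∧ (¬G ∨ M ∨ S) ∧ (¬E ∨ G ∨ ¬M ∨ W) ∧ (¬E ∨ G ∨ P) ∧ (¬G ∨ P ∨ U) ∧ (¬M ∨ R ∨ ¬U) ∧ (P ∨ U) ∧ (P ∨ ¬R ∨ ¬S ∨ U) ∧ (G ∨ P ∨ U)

Unit clause (¬M) forces M = False.
Set S = True.
Set G = False.
Set C = True.
Set E = True.
  then (¬E ∨ G ∨ P) forces P = True.
  then (M ∨ ¬P ∨ R) forces R = True.
  then (¬R ∨ U) forces U = True.
  then (Q ∨ ¬R ∨ ¬U) forces Q = True.
  then (¬Q ∨ ¬W) forces W = False.
All clauses satisfied.

M = False, S = True, G = False, C = True, E = True, U = True, W = False, P = True, Q = True, R = True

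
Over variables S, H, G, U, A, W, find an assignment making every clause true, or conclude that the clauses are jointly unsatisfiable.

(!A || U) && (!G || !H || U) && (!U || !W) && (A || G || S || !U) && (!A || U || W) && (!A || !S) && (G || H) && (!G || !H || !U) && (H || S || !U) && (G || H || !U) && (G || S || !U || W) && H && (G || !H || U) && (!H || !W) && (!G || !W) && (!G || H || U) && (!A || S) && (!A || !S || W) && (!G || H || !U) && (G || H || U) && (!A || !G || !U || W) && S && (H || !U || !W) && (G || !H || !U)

Unsatisfiable — no assignment works.

Case G = True:
  (H) forces H = True.
  (!G || !H || U) forces U = True.
  Clause (!G || !H || !U) is falsified — contradiction.
Case G = False:
  (G || H) forces H = True.
  (G || !H || U) forces U = True.
  Clause (G || !H || !U) is falsified — contradiction.
Both cases fail, so the formula is unsatisfiable.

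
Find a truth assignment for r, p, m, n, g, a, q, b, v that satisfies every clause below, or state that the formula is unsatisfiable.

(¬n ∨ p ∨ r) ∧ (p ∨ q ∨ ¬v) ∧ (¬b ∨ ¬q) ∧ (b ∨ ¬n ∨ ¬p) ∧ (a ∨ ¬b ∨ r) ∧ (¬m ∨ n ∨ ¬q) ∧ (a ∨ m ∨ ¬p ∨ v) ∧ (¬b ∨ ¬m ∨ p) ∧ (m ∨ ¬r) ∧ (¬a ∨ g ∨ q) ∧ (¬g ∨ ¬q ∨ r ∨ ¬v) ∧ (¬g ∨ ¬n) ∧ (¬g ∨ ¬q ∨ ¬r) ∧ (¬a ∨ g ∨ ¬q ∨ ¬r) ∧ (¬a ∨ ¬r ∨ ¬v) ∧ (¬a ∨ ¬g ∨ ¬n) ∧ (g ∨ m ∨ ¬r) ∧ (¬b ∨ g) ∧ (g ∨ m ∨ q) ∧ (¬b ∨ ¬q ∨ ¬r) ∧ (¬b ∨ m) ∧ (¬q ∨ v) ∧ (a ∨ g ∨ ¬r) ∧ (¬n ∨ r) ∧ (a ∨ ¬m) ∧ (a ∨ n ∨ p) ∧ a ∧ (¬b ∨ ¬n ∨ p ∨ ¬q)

r = False; p = True; m = True; n = False; g = True; a = True; q = False; b = True; v = True

Unit clause (a) forces a = True.
Set r = False.
  then (¬n ∨ r) forces n = False.
Set p = True.
Set m = True.
  then (¬m ∨ n ∨ ¬q) forces q = False.
  then (¬a ∨ g ∨ q) forces g = True.
Set b = True.
Set v = True.
All clauses satisfied.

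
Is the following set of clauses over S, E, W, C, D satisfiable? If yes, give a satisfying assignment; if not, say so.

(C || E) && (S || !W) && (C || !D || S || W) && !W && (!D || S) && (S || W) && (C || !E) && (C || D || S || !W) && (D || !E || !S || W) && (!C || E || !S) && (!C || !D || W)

Case C = True:
  (!W) forces W = False.
  (S || W) forces S = True.
  (!C || E || !S) forces E = True.
  (D || !E || !S || W) forces D = True.
  Clause (!C || !D || W) is falsified — contradiction.
Case C = False:
  (C || E) forces E = True.
  Clause (C || !E) is falsified — contradiction.
Both cases fail, so the formula is unsatisfiable.

UNSATISFIABLE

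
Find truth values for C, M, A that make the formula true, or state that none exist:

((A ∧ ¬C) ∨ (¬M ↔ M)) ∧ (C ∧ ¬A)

Case A = True: the conjunct ¬A is False.
Case A = False: the formula simplifies to (¬M ↔ M) ∧ C.
  M = True: the conjunct ¬M ↔ M becomes ¬True ↔ True = False.
  M = False: the conjunct ¬M ↔ M becomes ¬False ↔ False = False.
Both cases fail — unsatisfiable.

UNSATISFIABLE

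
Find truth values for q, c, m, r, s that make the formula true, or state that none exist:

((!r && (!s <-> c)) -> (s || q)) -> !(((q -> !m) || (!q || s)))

q = False, c = True, m = True, r = False, s = False

  ((!r && (!s <-> c)) -> (s || q)) -> !(((q -> !m) || (!q || s))) = True
    (!r && (!s <-> c)) -> (s || q) = False
      !r && (!s <-> c) = True
        !r = True
        !s <-> c = True
          !s = True
      s || q = False
    !(((q -> !m) || (!q || s))) = False
      (q -> !m) || (!q || s) = True
        q -> !m = True
          !m = False
        !q || s = True
          !q = True
The formula evaluates to True.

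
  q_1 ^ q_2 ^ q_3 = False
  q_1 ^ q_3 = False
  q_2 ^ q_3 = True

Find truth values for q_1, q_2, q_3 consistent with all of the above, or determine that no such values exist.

q_1=T, q_2=F, q_3=T

q_1 ^ q_2 ^ q_3 = T ^ F ^ T = False ✓
q_1 ^ q_3 = T ^ T = False ✓
q_2 ^ q_3 = F ^ T = True ✓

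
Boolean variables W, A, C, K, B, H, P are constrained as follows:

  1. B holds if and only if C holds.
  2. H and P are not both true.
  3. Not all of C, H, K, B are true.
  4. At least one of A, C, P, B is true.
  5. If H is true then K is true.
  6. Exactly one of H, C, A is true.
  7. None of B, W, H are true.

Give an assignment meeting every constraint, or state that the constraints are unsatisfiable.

W=F, A=T, C=F, K=T, B=F, H=F, P=F

  (1) B=F, C=F — same ✓
  (2) H=F, P=F — not both ✓
  (3) {C, H, K, B}: 1/4 true — not all ✓
  (4) {A, C, P, B}: 1 true — at least one ✓
  (5) H=F ⇒ K: vacuous ✓
  (6) {H, C, A}: 1 true — exactly one ✓
  (7) {B, W, H}: 0 true — none ✓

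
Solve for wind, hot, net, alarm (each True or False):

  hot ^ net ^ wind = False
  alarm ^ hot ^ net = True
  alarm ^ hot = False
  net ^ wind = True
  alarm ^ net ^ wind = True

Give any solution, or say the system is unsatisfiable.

Adding constraints 1, 3, 5 mod 2: every variable appears an even number of times on the left, so the left side is 0.
But the right sides sum to 1 (mod 2). 0 ≠ 1 — the system is inconsistent.

Unsatisfiable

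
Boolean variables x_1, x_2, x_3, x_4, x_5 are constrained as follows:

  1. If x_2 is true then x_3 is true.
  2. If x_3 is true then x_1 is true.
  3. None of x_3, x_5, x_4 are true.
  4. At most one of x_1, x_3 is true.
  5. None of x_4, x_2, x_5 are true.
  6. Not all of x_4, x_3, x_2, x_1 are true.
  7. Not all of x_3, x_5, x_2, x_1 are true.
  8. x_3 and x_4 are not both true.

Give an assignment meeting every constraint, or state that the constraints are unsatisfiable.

x_1=T, x_2=F, x_3=F, x_4=F, x_5=F

  (1) x_2=F ⇒ x_3: vacuous ✓
  (2) x_3=F ⇒ x_1: vacuous ✓
  (3) {x_3, x_5, x_4}: 0 true — none ✓
  (4) {x_1, x_3}: 1 true — at most one ✓
  (5) {x_4, x_2, x_5}: 0 true — none ✓
  (6) {x_4, x_3, x_2, x_1}: 1/4 true — not all ✓
  (7) {x_3, x_5, x_2, x_1}: 1/4 true — not all ✓
  (8) x_3=F, x_4=F — not both ✓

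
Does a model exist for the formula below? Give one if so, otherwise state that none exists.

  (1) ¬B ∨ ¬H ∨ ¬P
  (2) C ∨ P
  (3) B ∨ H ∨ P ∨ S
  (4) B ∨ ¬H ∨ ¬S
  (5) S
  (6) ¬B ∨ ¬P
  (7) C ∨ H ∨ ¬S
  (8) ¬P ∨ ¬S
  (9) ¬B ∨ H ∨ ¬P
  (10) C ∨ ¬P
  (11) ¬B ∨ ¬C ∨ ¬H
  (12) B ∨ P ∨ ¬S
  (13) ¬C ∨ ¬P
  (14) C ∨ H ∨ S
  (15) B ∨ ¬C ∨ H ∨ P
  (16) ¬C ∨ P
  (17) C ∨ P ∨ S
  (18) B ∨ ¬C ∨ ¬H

Case P = True:
  (S) forces S = True.
  Clause (¬P ∨ ¬S) is falsified — contradiction.
Case P = False:
  (C ∨ P) forces C = True.
  Clause (¬C ∨ P) is falsified — contradiction.
Both cases fail, so the formula is unsatisfiable.

Unsatisfiable — no assignment works.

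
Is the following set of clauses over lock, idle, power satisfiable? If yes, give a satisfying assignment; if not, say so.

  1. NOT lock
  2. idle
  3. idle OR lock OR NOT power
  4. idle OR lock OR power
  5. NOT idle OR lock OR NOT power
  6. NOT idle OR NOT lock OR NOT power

Unit clause (NOT lock) forces lock = False.
Unit clause (idle) forces idle = True.
In (NOT idle OR lock OR NOT power) only NOT power is left, so power = False.
All clauses satisfied.

lock: False; idle: True; power: False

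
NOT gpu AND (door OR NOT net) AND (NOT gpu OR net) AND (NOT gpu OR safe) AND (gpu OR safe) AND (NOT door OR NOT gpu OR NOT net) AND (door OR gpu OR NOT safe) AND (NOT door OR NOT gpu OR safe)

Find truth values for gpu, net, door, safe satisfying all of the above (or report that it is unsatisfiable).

gpu: False, net: False, door: True, safe: True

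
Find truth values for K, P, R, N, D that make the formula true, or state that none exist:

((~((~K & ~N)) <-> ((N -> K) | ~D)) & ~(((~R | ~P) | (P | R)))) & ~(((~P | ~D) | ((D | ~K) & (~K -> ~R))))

Unsatisfiable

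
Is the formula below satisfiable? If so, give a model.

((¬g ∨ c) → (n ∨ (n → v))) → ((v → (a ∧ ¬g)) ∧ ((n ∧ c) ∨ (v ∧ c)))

g = False, c = True, v = True, a = True, n = True

  ((¬g ∨ c) → (n ∨ (n → v))) → ((v → (a ∧ ¬g)) ∧ ((n ∧ c) ∨ (v ∧ c))) = True
    (¬g ∨ c) → (n ∨ (n → v)) = True
      ¬g ∨ c = True
        ¬g = True
      n ∨ (n → v) = True
        n → v = True
    (v → (a ∧ ¬g)) ∧ ((n ∧ c) ∨ (v ∧ c)) = True
      v → (a ∧ ¬g) = True
        a ∧ ¬g = True
          ¬g = True
      (n ∧ c) ∨ (v ∧ c) = True
        n ∧ c = True
        v ∧ c = True
The formula evaluates to True.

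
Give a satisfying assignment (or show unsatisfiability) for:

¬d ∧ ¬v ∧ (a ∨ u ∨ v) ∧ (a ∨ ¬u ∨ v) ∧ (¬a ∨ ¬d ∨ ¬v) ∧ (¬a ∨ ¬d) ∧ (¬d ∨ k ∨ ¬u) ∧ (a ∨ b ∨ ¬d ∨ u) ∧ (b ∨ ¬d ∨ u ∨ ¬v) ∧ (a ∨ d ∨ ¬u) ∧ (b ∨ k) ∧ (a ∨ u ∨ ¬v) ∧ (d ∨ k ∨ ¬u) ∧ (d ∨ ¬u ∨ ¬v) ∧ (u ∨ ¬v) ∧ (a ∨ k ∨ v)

Unit clause (¬d) forces d = False.
Unit clause (¬v) forces v = False.
Set k = True.
Set a = True.
Set b = True.
Set u = True.
All clauses satisfied.

v = False, k = True, a = True, b = True, d = False, u = True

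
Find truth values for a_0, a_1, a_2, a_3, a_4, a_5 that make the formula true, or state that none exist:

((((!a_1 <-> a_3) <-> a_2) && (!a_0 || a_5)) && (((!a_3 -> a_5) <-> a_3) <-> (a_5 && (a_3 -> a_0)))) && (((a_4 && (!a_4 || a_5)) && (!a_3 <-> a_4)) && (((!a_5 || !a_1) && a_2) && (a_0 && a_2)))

Case a_0 = True: the formula simplifies to ((((!a_1 <-> a_3) <-> a_2) && a_5) && (((!a_3 -> a_5) <-> a_3) <-> a_5)) && (((a_4 && (!a_4 || a_5)) && (!a_3 <-> a_4)) && (((!a_5 || !a_1) && a_2) && a_2)).
  a_5 = True: simplifies to (((!a_1 <-> a_3) <-> a_2) && a_3) && ((a_4 && (!a_3 <-> a_4)) && ((!a_1 && a_2) && a_2)).
    a_1 = True: the conjunct !a_1 is False.
    a_1 = False: simplifies to ((a_3 <-> a_2) && a_3) && ((a_4 && (!a_3 <-> a_4)) && (a_2 && a_2)).
      a_2 = True: simplifies to (a_3 && a_3) && (a_4 && (!a_3 <-> a_4)).
        a_3 = True: simplifies to a_4 && !a_4.
          a_4 = True: the conjunct !a_4 is False.
          a_4 = False: the conjunct a_4 is False.
        a_3 = False: the conjunct a_3 is False.
      a_2 = False: the conjunct a_2 is False.
  a_5 = False: the conjunct a_5 is False.
Case a_0 = False: the conjunct a_0 is False.
Both cases fail — unsatisfiable.

Unsatisfiable — no assignment works.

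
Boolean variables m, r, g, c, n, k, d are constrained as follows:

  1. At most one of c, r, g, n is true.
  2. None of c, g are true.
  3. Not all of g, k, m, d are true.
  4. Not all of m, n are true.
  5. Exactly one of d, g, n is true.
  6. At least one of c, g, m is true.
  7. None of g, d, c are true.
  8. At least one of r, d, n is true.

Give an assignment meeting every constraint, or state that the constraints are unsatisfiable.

UNSATISFIABLE

Case g = True:
  Constraint (2) is violated (g=T) — contradiction.
Case g = False:
  (2) forces c = False.
  (6) with c=F, g=F forces m = True.
  (4) with m=T forces n = False.
  (5) with g=F, n=F forces d = True.
  Constraint (7) is violated (d=T) — contradiction.
Both cases fail — unsatisfiable.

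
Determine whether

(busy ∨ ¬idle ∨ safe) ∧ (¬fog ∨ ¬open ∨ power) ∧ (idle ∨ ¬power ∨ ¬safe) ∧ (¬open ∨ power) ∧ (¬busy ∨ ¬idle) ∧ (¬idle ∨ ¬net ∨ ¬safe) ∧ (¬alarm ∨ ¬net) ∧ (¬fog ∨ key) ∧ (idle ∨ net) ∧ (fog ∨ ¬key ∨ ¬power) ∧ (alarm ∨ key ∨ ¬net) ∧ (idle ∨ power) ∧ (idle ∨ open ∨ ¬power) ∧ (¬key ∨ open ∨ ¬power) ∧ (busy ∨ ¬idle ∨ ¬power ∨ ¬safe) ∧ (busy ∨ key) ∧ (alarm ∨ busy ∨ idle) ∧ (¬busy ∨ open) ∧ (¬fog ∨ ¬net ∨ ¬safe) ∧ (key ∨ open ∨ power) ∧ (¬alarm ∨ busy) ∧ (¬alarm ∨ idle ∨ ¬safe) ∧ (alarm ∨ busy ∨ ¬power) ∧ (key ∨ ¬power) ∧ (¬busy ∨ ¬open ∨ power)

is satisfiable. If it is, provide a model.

power=F; alarm=F; safe=T; net=F; idle=T; key=T; fog=T; busy=F; open=F

Set power = False.
  then (¬open ∨ power) forces open = False.
  then (idle ∨ power) forces idle = True.
  then (¬busy ∨ open) forces busy = False.
  then (key ∨ open ∨ power) forces key = True.
  then (¬alarm ∨ busy) forces alarm = False.
  then (busy ∨ ¬idle ∨ safe) forces safe = True.
  then (¬idle ∨ ¬net ∨ ¬safe) forces net = False.
Set fog = True.
All clauses satisfied.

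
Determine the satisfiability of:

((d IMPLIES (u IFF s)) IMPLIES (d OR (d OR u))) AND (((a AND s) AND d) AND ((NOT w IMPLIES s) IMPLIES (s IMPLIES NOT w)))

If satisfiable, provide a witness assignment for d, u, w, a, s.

d = True, u = True, w = False, a = True, s = True

  (d IMPLIES (u IFF s)) IMPLIES (d OR (d OR u)) = True
    d IMPLIES (u IFF s) = True
      u IFF s = True
    d OR (d OR u) = True
      d OR u = True
  ((a AND s) AND d) AND ((NOT w IMPLIES s) IMPLIES (s IMPLIES NOT w)) = True
    (a AND s) AND d = True
      a AND s = True
    (NOT w IMPLIES s) IMPLIES (s IMPLIES NOT w) = True
      NOT w IMPLIES s = True
        NOT w = True
      s IMPLIES NOT w = True
        NOT w = True
Both conjuncts True, so the formula holds.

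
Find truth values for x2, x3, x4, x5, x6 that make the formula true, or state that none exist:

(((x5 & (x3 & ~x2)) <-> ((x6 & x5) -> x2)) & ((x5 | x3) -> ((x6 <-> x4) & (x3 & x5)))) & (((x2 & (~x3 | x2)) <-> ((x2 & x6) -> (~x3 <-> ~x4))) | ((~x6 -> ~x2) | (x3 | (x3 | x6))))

x2: False; x3: True; x4: False; x5: True; x6: False

  ((x5 & (x3 & ~x2)) <-> ((x6 & x5) -> x2)) & ((x5 | x3) -> ((x6 <-> x4) & (x3 & x5))) = True
    (x5 & (x3 & ~x2)) <-> ((x6 & x5) -> x2) = True
      x5 & (x3 & ~x2) = True
        x3 & ~x2 = True
          ~x2 = True
      (x6 & x5) -> x2 = True
        x6 & x5 = False
    (x5 | x3) -> ((x6 <-> x4) & (x3 & x5)) = True
      x5 | x3 = True
      (x6 <-> x4) & (x3 & x5) = True
        x6 <-> x4 = True
        x3 & x5 = True
  ((x2 & (~x3 | x2)) <-> ((x2 & x6) -> (~x3 <-> ~x4))) | ((~x6 -> ~x2) | (x3 | (x3 | x6))) = True
    (x2 & (~x3 | x2)) <-> ((x2 & x6) -> (~x3 <-> ~x4)) = False
      x2 & (~x3 | x2) = False
        ~x3 | x2 = False
          ~x3 = False
      (x2 & x6) -> (~x3 <-> ~x4) = True
        x2 & x6 = False
        ~x3 <-> ~x4 = False
          ~x3 = False
          ~x4 = True
    (~x6 -> ~x2) | (x3 | (x3 | x6)) = True
      ~x6 -> ~x2 = True
        ~x6 = True
        ~x2 = True
      x3 | (x3 | x6) = True
        x3 | x6 = True
Both conjuncts True, so the formula holds.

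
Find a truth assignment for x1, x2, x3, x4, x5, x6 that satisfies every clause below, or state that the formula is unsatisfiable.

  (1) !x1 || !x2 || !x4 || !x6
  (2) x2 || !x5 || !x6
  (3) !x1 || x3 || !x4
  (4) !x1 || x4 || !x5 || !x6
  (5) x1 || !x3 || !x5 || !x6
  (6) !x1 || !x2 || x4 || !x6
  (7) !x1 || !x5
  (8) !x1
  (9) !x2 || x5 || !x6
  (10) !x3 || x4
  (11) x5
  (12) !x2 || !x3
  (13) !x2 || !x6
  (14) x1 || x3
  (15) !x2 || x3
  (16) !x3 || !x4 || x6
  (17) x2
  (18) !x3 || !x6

UNSATISFIABLE

Case x2 = True:
  (!x1) forces x1 = False.
  (x5) forces x5 = True.
  (!x2 || !x3) forces x3 = False.
  Clause (x1 || x3) is falsified — contradiction.
Case x2 = False:
  Clause (x2) is falsified — contradiction.
Both cases fail, so the formula is unsatisfiable.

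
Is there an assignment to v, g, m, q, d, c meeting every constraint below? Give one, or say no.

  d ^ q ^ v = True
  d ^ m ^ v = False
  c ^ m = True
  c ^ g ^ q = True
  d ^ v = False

v: True, g: True, m: False, q: True, d: True, c: True

d ^ q ^ v = T ^ T ^ T = True ✓
d ^ m ^ v = T ^ F ^ T = False ✓
c ^ m = T ^ F = True ✓
c ^ g ^ q = T ^ T ^ T = True ✓
d ^ v = T ^ T = False ✓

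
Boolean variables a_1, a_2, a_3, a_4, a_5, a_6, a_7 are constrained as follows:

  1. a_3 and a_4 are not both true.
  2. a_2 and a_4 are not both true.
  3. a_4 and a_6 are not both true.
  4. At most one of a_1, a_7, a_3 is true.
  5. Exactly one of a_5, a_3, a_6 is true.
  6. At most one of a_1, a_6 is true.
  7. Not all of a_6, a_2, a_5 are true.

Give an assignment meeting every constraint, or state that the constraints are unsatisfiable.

a_1=F, a_2=F, a_3=T, a_4=F, a_5=F, a_6=F, a_7=F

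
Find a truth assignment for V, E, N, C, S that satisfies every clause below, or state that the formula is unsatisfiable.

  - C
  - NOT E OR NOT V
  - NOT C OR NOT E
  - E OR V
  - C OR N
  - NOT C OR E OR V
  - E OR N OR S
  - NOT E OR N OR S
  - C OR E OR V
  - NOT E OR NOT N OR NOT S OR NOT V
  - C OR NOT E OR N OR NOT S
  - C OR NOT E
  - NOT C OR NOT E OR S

Unit clause (C) forces C = True.
In (NOT C OR NOT E) only NOT E is left, so E = False.
In (E OR V) only V is left, so V = True.
Set N = True.
Set S = False.
All clauses satisfied.

V=T; E=F; N=T; C=T; S=F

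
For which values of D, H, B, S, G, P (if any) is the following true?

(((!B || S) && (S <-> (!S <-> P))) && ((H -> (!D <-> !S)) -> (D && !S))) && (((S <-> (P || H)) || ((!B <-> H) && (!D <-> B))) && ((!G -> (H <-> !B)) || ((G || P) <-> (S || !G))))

D = True, H = True, B = False, S = False, G = False, P = False

  ((!B || S) && (S <-> (!S <-> P))) && ((H -> (!D <-> !S)) -> (D && !S)) = True
    (!B || S) && (S <-> (!S <-> P)) = True
      !B || S = True
        !B = True
      S <-> (!S <-> P) = True
        !S <-> P = False
          !S = True
    (H -> (!D <-> !S)) -> (D && !S) = True
      H -> (!D <-> !S) = False
        !D <-> !S = False
          !D = False
          !S = True
      D && !S = True
        !S = True
  ((S <-> (P || H)) || ((!B <-> H) && (!D <-> B))) && ((!G -> (H <-> !B)) || ((G || P) <-> (S || !G))) = True
    (S <-> (P || H)) || ((!B <-> H) && (!D <-> B)) = True
      S <-> (P || H) = False
        P || H = True
      (!B <-> H) && (!D <-> B) = True
        !B <-> H = True
          !B = True
        !D <-> B = True
          !D = False
    (!G -> (H <-> !B)) || ((G || P) <-> (S || !G)) = True
      !G -> (H <-> !B) = True
        !G = True
        H <-> !B = True
          !B = True
      (G || P) <-> (S || !G) = False
        G || P = False
        S || !G = True
          !G = True
Both conjuncts True, so the formula holds.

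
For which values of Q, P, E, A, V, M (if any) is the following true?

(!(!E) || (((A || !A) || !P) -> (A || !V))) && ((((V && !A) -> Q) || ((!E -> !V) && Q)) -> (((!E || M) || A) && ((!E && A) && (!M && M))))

Q = False, P = False, E = True, A = False, V = True, M = True

  !(!E) || (((A || !A) || !P) -> (A || !V)) = True
    !(!E) = True
      !E = False
    ((A || !A) || !P) -> (A || !V) = False
      (A || !A) || !P = True
        A || !A = True
          !A = True
        !P = True
      A || !V = False
        !V = False
  (((V && !A) -> Q) || ((!E -> !V) && Q)) -> (((!E || M) || A) && ((!E && A) && (!M && M))) = True
    ((V && !A) -> Q) || ((!E -> !V) && Q) = False
      (V && !A) -> Q = False
        V && !A = True
          !A = True
      (!E -> !V) && Q = False
        !E -> !V = True
          !E = False
          !V = False
    ((!E || M) || A) && ((!E && A) && (!M && M)) = False
      (!E || M) || A = True
        !E || M = True
          !E = False
      (!E && A) && (!M && M) = False
        !E && A = False
          !E = False
        !M && M = False
          !M = False
Both conjuncts True, so the formula holds.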